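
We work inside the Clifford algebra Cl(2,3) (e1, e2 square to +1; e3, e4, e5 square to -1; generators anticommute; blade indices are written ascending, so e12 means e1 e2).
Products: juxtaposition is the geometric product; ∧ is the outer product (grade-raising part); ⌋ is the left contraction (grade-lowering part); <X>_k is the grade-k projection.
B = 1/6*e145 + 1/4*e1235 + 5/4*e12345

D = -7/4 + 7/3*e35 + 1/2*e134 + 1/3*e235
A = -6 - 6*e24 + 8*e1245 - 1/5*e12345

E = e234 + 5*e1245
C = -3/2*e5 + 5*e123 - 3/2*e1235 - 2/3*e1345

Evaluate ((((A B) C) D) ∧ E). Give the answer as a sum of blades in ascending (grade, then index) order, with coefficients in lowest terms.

step 1: 1/4 + 4/3*e2 + 10*e3 + 1/20*e4 + 1/30*e23 + 2*e34 + e125 + 15/2*e135 - e145 - 3/2*e1235 - 3/2*e1345 - 15/2*e12345
step 2: 5/4 + 1/6*e1 + 65/4*e2 + 5/6*e3 - 65/4*e4 + 57/8*e5 - 97/2*e12 + 55/12*e13 - 3/2*e14 + 77/60*e15 + 5/4*e24 + 71/2*e25 - 10*e35 - 1503/40*e45 - e123 + 10*e124 + 15*e125 - 9/4*e134 + 61/30*e135 - 20/3*e145 - 5/6*e234 - 1/20*e235 + 15/2*e245 - 3*e345 - 23/2*e1234 - 3/8*e1235 - 134/45*e1245 - 1/6*e1345 - 5*e2345 + 347/360*e12345
step 3: 1783/80 - 221/45*e1 - 2459/80*e2 + 49/12*e3 + 1219/48*e4 - 4175/288*e5 + 7619/90*e12 - 1369/720*e13 + 1259/540*e14 - 10637/720*e15 + 2051/24*e23 - 593/48*e24 - 14959/240*e25 + 10231/120*e34 + 45/2*e35 + 18565/288*e45 + 13301/360*e123 - 16411/1080*e124 - 179/9*e125 + 45599/2160*e134 - 27449/720*e135 + 91/12*e145 + 311/15*e234 + 5747/144*e235 - 2197/144*e245 + 5153/120*e345 + 2858/135*e1234 - 33467/288*e1235 - 8063/360*e1245 + 57/16*e1345 + 95/12*e2345 - 11189/1440*e12345
step 4: 1783/80*e234 - 221/45*e1234 + 1783/16*e1245 + 4175/288*e2345 + 25337/720*e12345
Answer: 1783/80*e234 - 221/45*e1234 + 1783/16*e1245 + 4175/288*e2345 + 25337/720*e12345


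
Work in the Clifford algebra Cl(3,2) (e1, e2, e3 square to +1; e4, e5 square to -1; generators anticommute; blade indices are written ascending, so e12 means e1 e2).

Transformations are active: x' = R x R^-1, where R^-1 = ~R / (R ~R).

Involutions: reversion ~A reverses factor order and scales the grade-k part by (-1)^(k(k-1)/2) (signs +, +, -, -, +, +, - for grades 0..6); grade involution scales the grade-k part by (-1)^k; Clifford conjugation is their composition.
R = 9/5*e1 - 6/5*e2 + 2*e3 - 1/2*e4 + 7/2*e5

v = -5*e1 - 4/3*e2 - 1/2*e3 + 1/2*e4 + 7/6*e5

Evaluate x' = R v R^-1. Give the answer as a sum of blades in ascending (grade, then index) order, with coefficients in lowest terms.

~R = 9/5*e1 - 6/5*e2 + 2*e3 - 1/2*e4 + 7/2*e5, and R ~R = -191/50, so R^-1 = ~R / (-191/50).
R v = -367/30 - 42/5*e12 + 91/10*e13 - 8/5*e14 + 98/5*e15 + 49/15*e23 - 19/15*e24 + 49/15*e25 + 3/4*e34 + 49/12*e35 - 7/3*e45
Answer: 3157/191*e1 - 3640/573*e2 + 15253/1146*e3 - 4243/1146*e4 + 24353/1146*e5


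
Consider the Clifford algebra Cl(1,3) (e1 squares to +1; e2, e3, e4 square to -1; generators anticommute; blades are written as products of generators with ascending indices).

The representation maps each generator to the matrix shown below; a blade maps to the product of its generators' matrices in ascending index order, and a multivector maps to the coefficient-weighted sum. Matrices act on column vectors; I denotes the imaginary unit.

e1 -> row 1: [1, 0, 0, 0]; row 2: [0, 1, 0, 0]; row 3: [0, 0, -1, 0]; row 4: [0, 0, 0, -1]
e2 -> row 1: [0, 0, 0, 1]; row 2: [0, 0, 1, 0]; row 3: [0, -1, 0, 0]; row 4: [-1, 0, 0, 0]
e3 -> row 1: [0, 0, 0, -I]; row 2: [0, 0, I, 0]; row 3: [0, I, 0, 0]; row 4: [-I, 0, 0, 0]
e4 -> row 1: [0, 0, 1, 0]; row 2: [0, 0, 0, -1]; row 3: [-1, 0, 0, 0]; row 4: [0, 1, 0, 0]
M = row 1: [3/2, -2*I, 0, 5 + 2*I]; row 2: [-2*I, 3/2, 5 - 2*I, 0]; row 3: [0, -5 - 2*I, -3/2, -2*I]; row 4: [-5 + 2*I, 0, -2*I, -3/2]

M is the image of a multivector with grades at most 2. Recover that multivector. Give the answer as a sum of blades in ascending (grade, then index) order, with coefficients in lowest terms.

Method: the blade images are trace-orthogonal — tr(rho(e_A) rho(e_B)^-1) = 4 if A = B and 0 otherwise — and rho(e_A)^-1 = (e_A)^2 * rho(e_A) with (e_A)^2 = +1 or -1, so the coefficient of e_A in the preimage is (e_A)^2 * tr(M rho(e_A))/4.
Nonzero projections over blades of grade <= 2: e1: (e1)^2 = +1, tr(M rho(e1)) = 6, coefficient 3/2; e2: (e2)^2 = -1, tr(M rho(e2)) = -20, coefficient 5; e3: (e3)^2 = -1, tr(M rho(e3)) = 8, coefficient -2; e3 e4: (e3 e4)^2 = -1, tr(M rho(e3 e4)) = -8, coefficient 2. Every other blade of grade <= 2 projects to 0.
Answer: 3/2*e1 + 5*e2 - 2*e3 + 2*e3 e4


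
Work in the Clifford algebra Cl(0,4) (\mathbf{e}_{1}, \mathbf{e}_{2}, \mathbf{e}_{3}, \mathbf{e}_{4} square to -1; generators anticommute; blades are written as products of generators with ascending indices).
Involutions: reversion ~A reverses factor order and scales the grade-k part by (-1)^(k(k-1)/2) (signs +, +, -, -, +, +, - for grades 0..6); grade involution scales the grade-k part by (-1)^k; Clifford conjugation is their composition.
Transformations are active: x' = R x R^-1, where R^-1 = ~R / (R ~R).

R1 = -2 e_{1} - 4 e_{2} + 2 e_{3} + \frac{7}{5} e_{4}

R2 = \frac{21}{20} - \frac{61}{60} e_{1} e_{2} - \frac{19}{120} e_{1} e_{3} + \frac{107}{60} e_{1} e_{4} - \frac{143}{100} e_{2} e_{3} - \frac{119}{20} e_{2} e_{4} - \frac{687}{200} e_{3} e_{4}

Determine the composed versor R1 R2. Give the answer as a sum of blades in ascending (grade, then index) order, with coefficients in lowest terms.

Distribute over the terms of R1 (each basis-blade product reordered to ascending indices, repeated generators contracted through their squares):
(-2 e_{1}) R2 = -\frac{21}{10} e_{1} - \frac{61}{30} e_{2} - \frac{19}{60} e_{3} + \frac{107}{30} e_{4} + \frac{143}{50} e_{1} e_{2} e_{3} + \frac{119}{10} e_{1} e_{2} e_{4} + \frac{687}{100} e_{1} e_{3} e_{4}
(-4 e_{2}) R2 = \frac{61}{15} e_{1} - \frac{21}{5} e_{2} - \frac{143}{25} e_{3} - \frac{119}{5} e_{4} - \frac{19}{30} e_{1} e_{2} e_{3} + \frac{107}{15} e_{1} e_{2} e_{4} + \frac{687}{50} e_{2} e_{3} e_{4}
(2 e_{3}) R2 = -\frac{19}{60} e_{1} - \frac{143}{50} e_{2} + \frac{21}{10} e_{3} + \frac{687}{100} e_{4} - \frac{61}{30} e_{1} e_{2} e_{3} - \frac{107}{30} e_{1} e_{3} e_{4} + \frac{119}{10} e_{2} e_{3} e_{4}
(\frac{7}{5} e_{4}) R2 = \frac{749}{300} e_{1} - \frac{833}{100} e_{2} - \frac{4809}{1000} e_{3} + \frac{147}{100} e_{4} - \frac{427}{300} e_{1} e_{2} e_{4} - \frac{133}{600} e_{1} e_{3} e_{4} - \frac{1001}{500} e_{2} e_{3} e_{4}
Summing the partial products and collecting blades:
Answer: \frac{311}{75} e_{1} - \frac{5227}{300} e_{2} - \frac{26237}{3000} e_{3} - \frac{892}{75} e_{4} + \frac{29}{150} e_{1} e_{2} e_{3} + \frac{1761}{100} e_{1} e_{2} e_{4} + \frac{1849}{600} e_{1} e_{3} e_{4} + \frac{11819}{500} e_{2} e_{3} e_{4}


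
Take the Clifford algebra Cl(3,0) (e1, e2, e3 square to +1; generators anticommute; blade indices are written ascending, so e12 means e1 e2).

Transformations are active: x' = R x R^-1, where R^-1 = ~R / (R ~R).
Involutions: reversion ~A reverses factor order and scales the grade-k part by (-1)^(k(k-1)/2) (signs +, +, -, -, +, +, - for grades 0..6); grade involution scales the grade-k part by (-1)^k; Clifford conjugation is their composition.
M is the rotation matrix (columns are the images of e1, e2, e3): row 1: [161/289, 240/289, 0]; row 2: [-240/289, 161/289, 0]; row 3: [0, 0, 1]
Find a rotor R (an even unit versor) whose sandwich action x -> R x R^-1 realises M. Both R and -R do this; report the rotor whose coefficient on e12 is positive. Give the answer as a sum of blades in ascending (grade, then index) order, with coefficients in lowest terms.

Method: write R = a + b12*e12 + b13*e13 + b23*e23 with a^2 + b12^2 + b13^2 + b23^2 = 1 (so R^-1 = ~R). Expanding the columns R e_j ~R gives tr M = 4a^2 - 1 and, from the antisymmetric part, M21 - M12 = -4a*b12, M13 - M31 = 4a*b13, M32 - M23 = -4a*b23.
Here tr M = 611/289, so a^2 = (1 + tr M)/4 = 225/289 and a = ±15/17. Taking a = 15/17: M21 - M12 = -480/289, M13 - M31 = 0, M32 - M23 = 0, giving b12 = 8/17, b13 = 0, b23 = 0, i.e. R = 15/17 + 8/17*e12.
Its e12 coefficient is already positive.
Answer: 15/17 + 8/17*e12. Sheet selection: the two-to-one cover makes ±R indistinguishable at the matrix level (trace 611/289), so uniqueness comes from the required sign on e12.


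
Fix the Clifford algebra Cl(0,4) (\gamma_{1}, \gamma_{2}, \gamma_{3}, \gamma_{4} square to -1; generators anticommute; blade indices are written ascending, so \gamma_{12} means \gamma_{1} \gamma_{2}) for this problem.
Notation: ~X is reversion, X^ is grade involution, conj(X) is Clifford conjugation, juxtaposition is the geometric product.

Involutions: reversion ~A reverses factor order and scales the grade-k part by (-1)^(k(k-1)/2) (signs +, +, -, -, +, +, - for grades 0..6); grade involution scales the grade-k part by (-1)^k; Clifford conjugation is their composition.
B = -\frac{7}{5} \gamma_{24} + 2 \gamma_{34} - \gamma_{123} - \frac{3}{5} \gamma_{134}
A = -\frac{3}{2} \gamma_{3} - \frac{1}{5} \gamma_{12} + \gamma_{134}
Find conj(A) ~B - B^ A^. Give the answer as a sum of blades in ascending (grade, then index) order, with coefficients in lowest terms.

first term: \frac{3}{5} + 2 \gamma_{1} - \frac{1}{5} \gamma_{3} + 3 \gamma_{4} - \frac{3}{2} \gamma_{12} + \frac{31}{50} \gamma_{14} - \gamma_{24} - \frac{7}{5} \gamma_{123} - \frac{99}{50} \gamma_{234} - \frac{2}{5} \gamma_{1234}
second term: -\frac{3}{5} + 2 \gamma_{1} + \frac{1}{5} \gamma_{3} + 3 \gamma_{4} - \frac{3}{2} \gamma_{12} + \frac{59}{50} \gamma_{14} - \gamma_{24} + \frac{7}{5} \gamma_{123} + \frac{111}{50} \gamma_{234} - \frac{2}{5} \gamma_{1234}
Answer: \frac{6}{5} - \frac{2}{5} \gamma_{3} - \frac{14}{25} \gamma_{14} - \frac{14}{5} \gamma_{123} - \frac{21}{5} \gamma_{234}


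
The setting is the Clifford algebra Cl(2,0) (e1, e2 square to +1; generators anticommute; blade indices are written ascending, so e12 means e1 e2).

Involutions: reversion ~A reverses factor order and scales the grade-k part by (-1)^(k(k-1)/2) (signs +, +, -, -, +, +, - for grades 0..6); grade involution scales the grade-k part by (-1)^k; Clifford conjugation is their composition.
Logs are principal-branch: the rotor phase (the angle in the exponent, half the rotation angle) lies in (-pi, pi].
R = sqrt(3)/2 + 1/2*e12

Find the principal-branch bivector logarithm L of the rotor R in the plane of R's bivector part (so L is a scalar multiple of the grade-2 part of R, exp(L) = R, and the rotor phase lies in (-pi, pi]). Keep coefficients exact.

The scalar part of R is sqrt(3)/2, which fixes the principal-branch rotor phase; the unit plane is then the bivector part divided by the sine of that phase, and L is that plane scaled by the phase.
Concretely: cos(phase) = sqrt(3)/2 gives phase = ±pi/6, and since phase/sin(phase) is even the sign is immaterial: L = (phase/sin(phase)) * <R>_2 = (pi/3) * <R>_2.
Answer: pi/6*e12


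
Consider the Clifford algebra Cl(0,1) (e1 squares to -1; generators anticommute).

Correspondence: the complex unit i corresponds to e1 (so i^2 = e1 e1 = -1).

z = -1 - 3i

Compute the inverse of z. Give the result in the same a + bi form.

In blades: z = -1 - 3*e1.
With qbar = -1 + 3*e1 (scalar fixed, mapped units negated), z qbar = 10 (the sum of squared coefficients), so z^-1 = qbar / (10) = -1/10 + 3/10*e1; translating back:
Answer: -1/10 + 3/10*i


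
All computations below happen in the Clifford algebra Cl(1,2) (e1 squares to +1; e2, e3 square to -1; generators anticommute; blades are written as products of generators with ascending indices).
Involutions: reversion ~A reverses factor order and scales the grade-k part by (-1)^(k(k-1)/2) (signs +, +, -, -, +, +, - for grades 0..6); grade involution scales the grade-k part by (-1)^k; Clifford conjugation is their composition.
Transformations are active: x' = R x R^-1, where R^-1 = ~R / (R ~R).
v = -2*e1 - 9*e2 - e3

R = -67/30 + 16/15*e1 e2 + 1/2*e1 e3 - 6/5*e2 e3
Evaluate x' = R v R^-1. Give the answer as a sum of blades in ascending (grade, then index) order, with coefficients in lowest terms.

~R = -67/30 - 16/15*e1 e2 - 1/2*e1 e3 + 6/5*e2 e3, and R ~R = 126/25, so R^-1 = ~R / (126/25).
R v = 437/30*e1 + 631/30*e2 + 421/30*e3 + 35/6*e1 e2 e3
Answer: -31043/2268*e1 - 4810/567*e2 - 10513/756*e3


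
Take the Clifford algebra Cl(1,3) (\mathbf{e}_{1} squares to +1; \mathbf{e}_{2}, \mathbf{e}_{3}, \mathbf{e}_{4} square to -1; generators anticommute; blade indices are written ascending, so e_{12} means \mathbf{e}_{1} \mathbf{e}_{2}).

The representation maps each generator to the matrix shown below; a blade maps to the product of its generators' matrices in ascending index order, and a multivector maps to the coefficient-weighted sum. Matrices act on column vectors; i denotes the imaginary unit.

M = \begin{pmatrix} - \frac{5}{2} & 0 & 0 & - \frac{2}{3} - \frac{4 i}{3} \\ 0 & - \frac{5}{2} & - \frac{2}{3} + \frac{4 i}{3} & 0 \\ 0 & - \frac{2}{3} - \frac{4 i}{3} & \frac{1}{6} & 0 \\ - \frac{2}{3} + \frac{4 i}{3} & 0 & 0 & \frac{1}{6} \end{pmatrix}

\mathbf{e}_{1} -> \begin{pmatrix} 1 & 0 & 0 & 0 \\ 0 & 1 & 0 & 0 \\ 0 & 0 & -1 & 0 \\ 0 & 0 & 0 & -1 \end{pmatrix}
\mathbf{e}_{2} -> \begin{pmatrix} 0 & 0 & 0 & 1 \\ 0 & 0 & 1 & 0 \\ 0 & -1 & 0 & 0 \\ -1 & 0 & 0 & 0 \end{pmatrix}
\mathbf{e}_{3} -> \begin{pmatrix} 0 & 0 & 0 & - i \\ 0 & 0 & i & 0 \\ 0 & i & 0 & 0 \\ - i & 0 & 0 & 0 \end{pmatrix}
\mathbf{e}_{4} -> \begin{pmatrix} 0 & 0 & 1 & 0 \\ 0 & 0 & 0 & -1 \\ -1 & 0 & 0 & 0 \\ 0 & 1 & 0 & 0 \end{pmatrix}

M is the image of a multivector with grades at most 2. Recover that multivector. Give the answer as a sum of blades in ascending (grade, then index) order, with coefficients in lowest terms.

Method: the blade images are trace-orthogonal — tr(rho(e_A) rho(e_B)^-1) = 4 if A = B and 0 otherwise — and rho(e_A)^-1 = (e_A)^2 * rho(e_A) with (e_A)^2 = +1 or -1, so the coefficient of e_A in the preimage is (e_A)^2 * tr(M rho(e_A))/4.
Nonzero projections over blades of grade <= 2: 1: (1)^2 = +1, tr(M 1) = - \frac{14}{3}, coefficient -\frac{7}{6}; e_{1}: (e_{1})^2 = +1, tr(M rho(e_{1})) = - \frac{16}{3}, coefficient -\frac{4}{3}; e_{12}: (e_{12})^2 = +1, tr(M rho(e_{12})) = - \frac{8}{3}, coefficient -\frac{2}{3}; e_{13}: (e_{13})^2 = +1, tr(M rho(e_{13})) = \frac{16}{3}, coefficient \frac{4}{3}. Every other blade of grade <= 2 projects to 0.
Answer: -\frac{7}{6} - \frac{4}{3} e_{1} - \frac{2}{3} e_{12} + \frac{4}{3} e_{13}


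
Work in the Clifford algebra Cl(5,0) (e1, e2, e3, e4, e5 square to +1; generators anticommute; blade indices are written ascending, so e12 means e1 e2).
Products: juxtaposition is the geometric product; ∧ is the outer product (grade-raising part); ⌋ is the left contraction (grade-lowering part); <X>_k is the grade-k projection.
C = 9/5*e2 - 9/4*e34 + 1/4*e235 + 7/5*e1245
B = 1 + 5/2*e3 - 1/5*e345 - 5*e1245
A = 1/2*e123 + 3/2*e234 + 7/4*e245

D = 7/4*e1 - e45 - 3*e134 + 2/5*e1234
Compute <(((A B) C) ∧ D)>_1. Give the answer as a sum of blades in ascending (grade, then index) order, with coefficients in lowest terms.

step 1: -35/4*e1 + 5/4*e12 + 7/20*e23 - 15/4*e24 + 3/10*e25 + 1/2*e123 + 15/2*e135 + 3/2*e234 + 7/4*e245 + 5/2*e345 - 1/10*e1245 + 35/8*e2345
step 2: -7/50 + 47/10*e1 + 27/8*e2 - 111/200*e3 + 181/32*e4 + 1999/400*e5 - 141/8*e12 + 209/40*e13 + 21/50*e14 + 41/8*e15 - 135/16*e23 - 113/80*e24 + 315/32*e25 + 251/80*e34 + 41/40*e45 - 7/2*e123 - 9/8*e124 + 1573/80*e134 - 143/80*e135 - 3411/200*e145 - 21/2*e234 + 63/16*e235 - 49/4*e245 - 761/80*e345 - 45/16*e1234 + 887/80*e1235 - 49/100*e1345 - 207/40*e2345
step 3: -49/200*e1 - 189/32*e12 + 777/800*e13 - 1267/128*e14 - 13993/1600*e15 + 7/50*e45 - 945/64*e123 - 791/320*e124 + 2205/128*e125 + 9457/1600*e134 - 93/32*e145 - 27/8*e245 + 111/200*e345 + 7111/250*e1234 - 441/64*e1235 + 625/16*e1245 + 42263/1600*e1345 + 135/16*e2345 - 66177/2000*e12345
step 4: -49/200*e1
Answer: -49/200*e1


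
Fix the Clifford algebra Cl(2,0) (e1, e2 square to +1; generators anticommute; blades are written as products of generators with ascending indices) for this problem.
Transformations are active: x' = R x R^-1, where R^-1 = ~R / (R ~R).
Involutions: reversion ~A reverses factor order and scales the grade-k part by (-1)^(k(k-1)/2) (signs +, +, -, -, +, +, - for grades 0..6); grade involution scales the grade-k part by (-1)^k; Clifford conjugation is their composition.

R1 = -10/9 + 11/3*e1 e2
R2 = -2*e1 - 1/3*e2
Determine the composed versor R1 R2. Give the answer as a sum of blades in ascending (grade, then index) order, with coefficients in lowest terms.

Distribute over the terms of R1 (each basis-blade product reordered to ascending indices, repeated generators contracted through their squares):
(-10/9) R2 = 20/9*e1 + 10/27*e2
(11/3*e1 e2) R2 = -11/9*e1 + 22/3*e2
Summing the partial products and collecting blades:
Answer: e1 + 208/27*e2


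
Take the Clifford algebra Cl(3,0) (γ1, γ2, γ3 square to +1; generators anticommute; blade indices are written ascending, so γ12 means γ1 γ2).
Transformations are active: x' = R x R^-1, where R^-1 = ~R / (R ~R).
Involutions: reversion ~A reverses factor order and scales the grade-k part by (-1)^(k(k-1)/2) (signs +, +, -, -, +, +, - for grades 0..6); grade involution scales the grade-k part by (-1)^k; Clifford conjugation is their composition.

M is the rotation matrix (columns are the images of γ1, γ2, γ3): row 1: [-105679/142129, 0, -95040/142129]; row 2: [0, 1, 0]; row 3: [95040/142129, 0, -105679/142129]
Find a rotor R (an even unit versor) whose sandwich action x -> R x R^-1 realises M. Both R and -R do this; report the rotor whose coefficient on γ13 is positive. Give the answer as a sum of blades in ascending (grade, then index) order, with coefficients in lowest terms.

Method: write R = a + b12*γ12 + b13*γ13 + b23*γ23 with a^2 + b12^2 + b13^2 + b23^2 = 1 (so R^-1 = ~R). Expanding the columns R e_j ~R gives tr M = 4a^2 - 1 and, from the antisymmetric part, M21 - M12 = -4a*b12, M13 - M31 = 4a*b13, M32 - M23 = -4a*b23.
Here tr M = -69229/142129, so a^2 = (1 + tr M)/4 = 18225/142129 and a = ±135/377. Taking a = 135/377: M21 - M12 = 0, M13 - M31 = -190080/142129, M32 - M23 = 0, giving b12 = 0, b13 = -352/377, b23 = 0, i.e. R = 135/377 - 352/377*γ13.
Its γ13 coefficient is negative, so report the other preimage -R.
Answer: -135/377 + 352/377*γ13. Why the constraint matters: R and -R act identically through the sandwich — M has trace -69229/142129 either way — so only the sign condition on γ13 picks one of the two preimages.


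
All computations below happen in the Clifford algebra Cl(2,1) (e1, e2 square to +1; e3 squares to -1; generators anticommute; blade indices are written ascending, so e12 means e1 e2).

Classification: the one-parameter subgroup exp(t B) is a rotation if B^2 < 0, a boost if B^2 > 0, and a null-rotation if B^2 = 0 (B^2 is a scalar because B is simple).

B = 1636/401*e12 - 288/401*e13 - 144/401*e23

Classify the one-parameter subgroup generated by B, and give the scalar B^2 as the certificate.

B^2 term by term: the squares give (1636/401)^2*(e12)^2 + (-288/401)^2*(e13)^2 + (-144/401)^2*(e23)^2 = 2676496/160801*(-1) + 82944/160801*(+1) + 20736/160801*(+1) = -16 (each basis 2-blade squares to minus the product of its generators' squares); cross terms between blades sharing an index anticommute and cancel. So B^2 = -16.
Answer: rotation, certificate B^2 = -16. Check the certificate: B^2 = -16, and that sign is decisive whatever form B takes.


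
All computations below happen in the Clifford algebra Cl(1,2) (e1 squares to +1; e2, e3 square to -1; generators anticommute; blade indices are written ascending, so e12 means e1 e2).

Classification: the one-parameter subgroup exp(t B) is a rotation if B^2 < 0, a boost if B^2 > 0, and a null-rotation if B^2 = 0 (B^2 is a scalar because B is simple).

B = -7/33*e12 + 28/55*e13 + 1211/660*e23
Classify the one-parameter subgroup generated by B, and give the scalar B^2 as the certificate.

B^2 term by term: the squares give (-7/33)^2*(e12)^2 + (28/55)^2*(e13)^2 + (1211/660)^2*(e23)^2 = 49/1089*(+1) + 784/3025*(+1) + 1466521/435600*(-1) = -49/16 (each basis 2-blade squares to minus the product of its generators' squares); cross terms between blades sharing an index anticommute and cancel. So B^2 = -49/16.
Answer: rotation, certificate B^2 = -49/16. No conjugation can change B^2 = -49/16; the sign gives the class.


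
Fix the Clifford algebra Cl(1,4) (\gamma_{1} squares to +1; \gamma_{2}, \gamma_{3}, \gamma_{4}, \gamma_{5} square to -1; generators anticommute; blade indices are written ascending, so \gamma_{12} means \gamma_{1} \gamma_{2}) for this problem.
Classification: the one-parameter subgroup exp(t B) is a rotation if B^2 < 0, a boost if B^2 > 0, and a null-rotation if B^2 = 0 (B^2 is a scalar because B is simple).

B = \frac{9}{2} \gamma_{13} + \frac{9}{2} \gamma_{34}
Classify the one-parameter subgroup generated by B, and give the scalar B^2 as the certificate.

B^2 term by term: the squares give (\frac{9}{2})^2*(\gamma_{13})^2 + (\frac{9}{2})^2*(\gamma_{34})^2 = \frac{81}{4}*(+1) + \frac{81}{4}*(-1) = 0 (each basis 2-blade squares to minus the product of its generators' squares); cross terms between blades sharing an index anticommute and cancel. So B^2 = 0.
Answer: null-rotation, certificate B^2 = 0. B^2 = 0 is basis-independent, so its sign is the whole story.


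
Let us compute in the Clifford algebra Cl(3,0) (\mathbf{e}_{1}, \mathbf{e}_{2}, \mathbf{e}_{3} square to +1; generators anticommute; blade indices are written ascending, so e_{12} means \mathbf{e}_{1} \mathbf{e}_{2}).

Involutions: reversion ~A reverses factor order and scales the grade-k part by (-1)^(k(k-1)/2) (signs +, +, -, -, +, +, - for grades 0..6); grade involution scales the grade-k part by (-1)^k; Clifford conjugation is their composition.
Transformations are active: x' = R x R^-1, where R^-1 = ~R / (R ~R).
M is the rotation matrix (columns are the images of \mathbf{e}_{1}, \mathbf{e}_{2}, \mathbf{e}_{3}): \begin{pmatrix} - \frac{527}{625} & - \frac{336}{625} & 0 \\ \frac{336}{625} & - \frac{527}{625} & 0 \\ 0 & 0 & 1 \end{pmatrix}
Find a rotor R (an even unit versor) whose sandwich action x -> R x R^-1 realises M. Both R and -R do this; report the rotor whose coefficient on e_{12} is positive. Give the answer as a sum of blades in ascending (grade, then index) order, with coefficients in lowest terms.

Method: write R = a + b12*e_{12} + b13*e_{13} + b23*e_{23} with a^2 + b12^2 + b13^2 + b23^2 = 1 (so R^-1 = ~R). Expanding the columns R e_j ~R gives tr M = 4a^2 - 1 and, from the antisymmetric part, M21 - M12 = -4a*b12, M13 - M31 = 4a*b13, M32 - M23 = -4a*b23.
Here tr M = -\frac{429}{625}, so a^2 = (1 + tr M)/4 = \frac{49}{625} and a = ±\frac{7}{25}. Taking a = \frac{7}{25}: M21 - M12 = \frac{672}{625}, M13 - M31 = 0, M32 - M23 = 0, giving b12 = -\frac{24}{25}, b13 = 0, b23 = 0, i.e. R = \frac{7}{25} - \frac{24}{25} e_{12}.
Its e_{12} coefficient is negative, so report the other preimage -R.
Answer: -\frac{7}{25} + \frac{24}{25} e_{12}. Key observation: the double cover Spin(3) -> SO(3) sends R and -R to the same matrix (trace -\frac{429}{625} here), so the stated sign of the e_{12} coefficient is what selects one sheet.


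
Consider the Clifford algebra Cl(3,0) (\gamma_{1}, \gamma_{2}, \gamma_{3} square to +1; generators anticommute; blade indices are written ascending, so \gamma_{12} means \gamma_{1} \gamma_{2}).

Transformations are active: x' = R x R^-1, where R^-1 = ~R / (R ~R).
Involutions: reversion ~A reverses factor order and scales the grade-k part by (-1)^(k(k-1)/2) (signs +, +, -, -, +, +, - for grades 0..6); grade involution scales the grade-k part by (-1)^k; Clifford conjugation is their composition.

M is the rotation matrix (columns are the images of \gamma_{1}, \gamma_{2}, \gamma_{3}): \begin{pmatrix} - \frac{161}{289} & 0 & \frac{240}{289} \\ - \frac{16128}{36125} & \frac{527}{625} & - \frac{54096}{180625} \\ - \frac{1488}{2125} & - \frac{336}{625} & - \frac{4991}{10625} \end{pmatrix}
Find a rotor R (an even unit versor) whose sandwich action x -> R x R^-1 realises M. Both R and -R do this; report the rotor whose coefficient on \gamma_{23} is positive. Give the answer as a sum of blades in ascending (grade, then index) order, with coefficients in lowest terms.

Method: write R = a + b12*\gamma_{12} + b13*\gamma_{13} + b23*\gamma_{23} with a^2 + b12^2 + b13^2 + b23^2 = 1 (so R^-1 = ~R). Expanding the columns R e_j ~R gives tr M = 4a^2 - 1 and, from the antisymmetric part, M21 - M12 = -4a*b12, M13 - M31 = 4a*b13, M32 - M23 = -4a*b23.
Here tr M = -\frac{33169}{180625}, so a^2 = (1 + tr M)/4 = \frac{36864}{180625} and a = ±\frac{192}{425}. Taking a = \frac{192}{425}: M21 - M12 = -\frac{16128}{36125}, M13 - M31 = \frac{55296}{36125}, M32 - M23 = -\frac{43008}{180625}, giving b12 = \frac{21}{85}, b13 = \frac{72}{85}, b23 = \frac{56}{425}, i.e. R = \frac{192}{425} + \frac{21}{85} \gamma_{12} + \frac{72}{85} \gamma_{13} + \frac{56}{425} \gamma_{23}.
Its \gamma_{23} coefficient is already positive.
Answer: \frac{192}{425} + \frac{21}{85} \gamma_{12} + \frac{72}{85} \gamma_{13} + \frac{56}{425} \gamma_{23}. Sheet selection: the two-to-one cover makes ±R indistinguishable at the matrix level (trace -\frac{33169}{180625}), so uniqueness comes from the required sign on \gamma_{23}.


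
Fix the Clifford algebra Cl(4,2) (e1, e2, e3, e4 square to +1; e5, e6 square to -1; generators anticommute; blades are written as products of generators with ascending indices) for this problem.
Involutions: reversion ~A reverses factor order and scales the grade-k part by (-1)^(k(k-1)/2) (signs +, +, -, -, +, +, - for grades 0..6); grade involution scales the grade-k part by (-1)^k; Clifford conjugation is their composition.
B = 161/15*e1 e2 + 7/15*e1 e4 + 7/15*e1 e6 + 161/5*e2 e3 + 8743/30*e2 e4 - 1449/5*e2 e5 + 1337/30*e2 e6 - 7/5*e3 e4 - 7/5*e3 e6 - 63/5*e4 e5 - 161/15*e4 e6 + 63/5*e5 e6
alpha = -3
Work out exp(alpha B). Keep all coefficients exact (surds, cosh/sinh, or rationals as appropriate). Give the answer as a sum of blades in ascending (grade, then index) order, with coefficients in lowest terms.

B^2 term by term: the squares give (161/15)^2*(e1 e2)^2 + (7/15)^2*(e1 e4)^2 + (7/15)^2*(e1 e6)^2 + (161/5)^2*(e2 e3)^2 + (8743/30)^2*(e2 e4)^2 + (-1449/5)^2*(e2 e5)^2 + (1337/30)^2*(e2 e6)^2 + (-7/5)^2*(e3 e4)^2 + (-7/5)^2*(e3 e6)^2 + (-63/5)^2*(e4 e5)^2 + (-161/15)^2*(e4 e6)^2 + (63/5)^2*(e5 e6)^2 = 25921/225*(-1) + 49/225*(-1) + 49/225*(+1) + 25921/25*(-1) + 76440049/900*(-1) + 2099601/25*(+1) + 1787569/900*(+1) + 49/25*(-1) + 49/25*(+1) + 3969/25*(+1) + 25921/225*(+1) + 3969/25*(-1) = 0 (each basis 2-blade squares to minus the product of its generators' squares); cross terms between blades sharing an index anticommute and cancel; the commuting (index-disjoint) pairs give grade-4 terms 2*c*c'*(blade product), which cancel blade by blade — e1 e2 e3 e4: -2254/75 + 2254/75 = 0; e1 e2 e3 e6: -2254/75 + 2254/75 = 0; e1 e2 e4 e5: -6762/25 + 6762/25 = 0; e1 e2 e4 e6: -51842/225 - 9359/225 + 61201/225 = 0; e1 e2 e5 e6: 6762/25 - 6762/25 = 0; e1 e3 e4 e6: 98/75 - 98/75 = 0; e1 e4 e5 e6: 294/25 - 294/25 = 0; e2 e3 e4 e5: -20286/25 + 20286/25 = 0; e2 e3 e4 e6: -51842/75 + 61201/75 - 9359/75 = 0; e2 e3 e5 e6: 20286/25 - 20286/25 = 0; e2 e4 e5 e6: 183603/25 - 155526/25 - 28077/25 = 0; e3 e4 e5 e6: -882/25 + 882/25 = 0 — confirming B is simple. So B^2 = 0.
B^2 = 0, and the exponential is exactly linear here: exp(alpha B) = 1 + alpha B (parabolic case).
Answer: 1 - 161/5*e1 e2 - 7/5*e1 e4 - 7/5*e1 e6 - 483/5*e2 e3 - 8743/10*e2 e4 + 4347/5*e2 e5 - 1337/10*e2 e6 + 21/5*e3 e4 + 21/5*e3 e6 + 189/5*e4 e5 + 161/5*e4 e6 - 189/5*e5 e6


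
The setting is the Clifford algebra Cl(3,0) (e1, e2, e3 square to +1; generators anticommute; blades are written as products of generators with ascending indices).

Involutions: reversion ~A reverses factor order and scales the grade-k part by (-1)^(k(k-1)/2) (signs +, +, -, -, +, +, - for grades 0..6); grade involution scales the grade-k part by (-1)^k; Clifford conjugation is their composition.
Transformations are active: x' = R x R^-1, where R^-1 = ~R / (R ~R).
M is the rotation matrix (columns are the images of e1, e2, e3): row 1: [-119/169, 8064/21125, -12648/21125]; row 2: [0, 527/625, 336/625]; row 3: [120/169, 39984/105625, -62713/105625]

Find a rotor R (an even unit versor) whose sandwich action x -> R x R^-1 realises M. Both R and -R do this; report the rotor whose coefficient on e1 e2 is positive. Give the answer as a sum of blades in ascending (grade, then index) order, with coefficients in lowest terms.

Method: write R = a + b12*e1 e2 + b13*e1 e3 + b23*e2 e3 with a^2 + b12^2 + b13^2 + b23^2 = 1 (so R^-1 = ~R). Expanding the columns R e_j ~R gives tr M = 4a^2 - 1 and, from the antisymmetric part, M21 - M12 = -4a*b12, M13 - M31 = 4a*b13, M32 - M23 = -4a*b23.
Here tr M = -1921/4225, so a^2 = (1 + tr M)/4 = 576/4225 and a = ±24/65. Taking a = 24/65: M21 - M12 = -8064/21125, M13 - M31 = -27648/21125, M32 - M23 = -672/4225, giving b12 = 84/325, b13 = -288/325, b23 = 7/65, i.e. R = 24/65 + 84/325*e1 e2 - 288/325*e1 e3 + 7/65*e2 e3.
Its e1 e2 coefficient is already positive.
Answer: 24/65 + 84/325*e1 e2 - 288/325*e1 e3 + 7/65*e2 e3. Note: both R and -R realise this M (trace -1921/4225); the covering map identifies them, and the e1 e2-coefficient sign is the tie-breaker.


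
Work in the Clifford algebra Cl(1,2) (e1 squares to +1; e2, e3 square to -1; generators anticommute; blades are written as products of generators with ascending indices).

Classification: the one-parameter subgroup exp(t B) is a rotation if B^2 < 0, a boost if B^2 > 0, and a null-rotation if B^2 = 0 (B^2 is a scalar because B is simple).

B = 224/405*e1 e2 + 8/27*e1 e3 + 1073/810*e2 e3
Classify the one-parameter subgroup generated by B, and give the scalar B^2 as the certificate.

B^2 term by term: the squares give (224/405)^2*(e1 e2)^2 + (8/27)^2*(e1 e3)^2 + (1073/810)^2*(e2 e3)^2 = 50176/164025*(+1) + 64/729*(+1) + 1151329/656100*(-1) = -49/36 (each basis 2-blade squares to minus the product of its generators' squares); cross terms between blades sharing an index anticommute and cancel. So B^2 = -49/36.
Answer: rotation, certificate B^2 = -49/36. One invariant decides it: the square -49/36 survives every conjugation, and its sign is exactly the classification.


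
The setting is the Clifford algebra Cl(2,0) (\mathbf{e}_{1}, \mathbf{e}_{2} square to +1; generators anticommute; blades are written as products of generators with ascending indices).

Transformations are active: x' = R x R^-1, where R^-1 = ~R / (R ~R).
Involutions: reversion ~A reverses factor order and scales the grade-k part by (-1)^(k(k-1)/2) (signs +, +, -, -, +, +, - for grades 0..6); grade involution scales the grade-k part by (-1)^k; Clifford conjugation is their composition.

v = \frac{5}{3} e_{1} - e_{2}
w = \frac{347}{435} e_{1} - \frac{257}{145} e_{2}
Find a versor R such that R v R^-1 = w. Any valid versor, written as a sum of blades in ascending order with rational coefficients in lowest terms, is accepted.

Sketch: the shared square \frac{34}{9} makes R = v + w = \frac{1072}{435} e_{1} - \frac{402}{145} e_{2} the natural versor; its sandwich fixes that direction, negates (v - w)/2, and sends v to w.
Answer: \frac{1072}{435} e_{1} - \frac{402}{145} e_{2}


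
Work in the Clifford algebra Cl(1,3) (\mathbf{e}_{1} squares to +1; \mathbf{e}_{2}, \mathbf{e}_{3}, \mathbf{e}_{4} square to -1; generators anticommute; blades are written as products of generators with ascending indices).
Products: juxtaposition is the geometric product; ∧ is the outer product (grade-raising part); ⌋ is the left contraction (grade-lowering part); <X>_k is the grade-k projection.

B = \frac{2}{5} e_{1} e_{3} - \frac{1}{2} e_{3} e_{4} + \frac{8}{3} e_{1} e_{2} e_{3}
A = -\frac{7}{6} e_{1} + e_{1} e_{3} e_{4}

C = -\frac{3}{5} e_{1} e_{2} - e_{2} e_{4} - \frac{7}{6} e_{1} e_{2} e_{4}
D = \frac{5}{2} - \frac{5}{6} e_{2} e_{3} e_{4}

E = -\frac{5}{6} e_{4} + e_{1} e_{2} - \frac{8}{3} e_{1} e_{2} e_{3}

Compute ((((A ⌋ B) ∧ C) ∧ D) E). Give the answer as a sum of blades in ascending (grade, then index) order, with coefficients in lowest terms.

step 1: -\frac{7}{15} e_{3} - \frac{28}{9} e_{2} e_{3}
step 2: \frac{7}{25} e_{1} e_{2} e_{3} - \frac{7}{15} e_{2} e_{3} e_{4} + \frac{49}{90} e_{1} e_{2} e_{3} e_{4}
step 3: \frac{7}{10} e_{1} e_{2} e_{3} - \frac{7}{6} e_{2} e_{3} e_{4} + \frac{49}{36} e_{1} e_{2} e_{3} e_{4}
step 4: \frac{28}{15} + \frac{7}{10} e_{3} - \frac{98}{27} e_{4} + \frac{28}{9} e_{1} e_{4} - \frac{35}{36} e_{2} e_{3} + \frac{49}{36} e_{3} e_{4} + \frac{245}{216} e_{1} e_{2} e_{3} - \frac{7}{6} e_{1} e_{3} e_{4} - \frac{7}{12} e_{1} e_{2} e_{3} e_{4}
Answer: \frac{28}{15} + \frac{7}{10} e_{3} - \frac{98}{27} e_{4} + \frac{28}{9} e_{1} e_{4} - \frac{35}{36} e_{2} e_{3} + \frac{49}{36} e_{3} e_{4} + \frac{245}{216} e_{1} e_{2} e_{3} - \frac{7}{6} e_{1} e_{3} e_{4} - \frac{7}{12} e_{1} e_{2} e_{3} e_{4}


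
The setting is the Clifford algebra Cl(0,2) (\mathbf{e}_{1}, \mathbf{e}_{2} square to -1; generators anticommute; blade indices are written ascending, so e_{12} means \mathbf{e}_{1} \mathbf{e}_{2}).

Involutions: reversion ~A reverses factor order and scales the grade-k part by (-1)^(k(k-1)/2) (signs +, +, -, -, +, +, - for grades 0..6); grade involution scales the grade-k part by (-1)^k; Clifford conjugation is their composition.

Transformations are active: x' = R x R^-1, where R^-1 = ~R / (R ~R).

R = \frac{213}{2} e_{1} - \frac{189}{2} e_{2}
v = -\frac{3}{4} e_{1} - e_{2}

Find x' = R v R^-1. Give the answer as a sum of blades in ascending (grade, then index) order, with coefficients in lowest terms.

~R = \frac{213}{2} e_{1} - \frac{189}{2} e_{2}, and R ~R = -\frac{40545}{2}, so R^-1 = ~R / (-\frac{40545}{2}).
R v = -\frac{117}{8} - \frac{1419}{8} e_{12}
Answer: \frac{4071}{4505} e_{1} + \frac{15563}{18020} e_{2}


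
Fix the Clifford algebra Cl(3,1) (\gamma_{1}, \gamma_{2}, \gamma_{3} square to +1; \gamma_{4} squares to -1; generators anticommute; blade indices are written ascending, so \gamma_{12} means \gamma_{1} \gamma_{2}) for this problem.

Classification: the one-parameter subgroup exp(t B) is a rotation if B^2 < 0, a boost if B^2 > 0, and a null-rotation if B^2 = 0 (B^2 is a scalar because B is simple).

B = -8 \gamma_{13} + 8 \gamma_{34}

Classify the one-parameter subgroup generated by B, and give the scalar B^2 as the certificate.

B^2 term by term: the squares give (-8)^2*(\gamma_{13})^2 + (8)^2*(\gamma_{34})^2 = 64*(-1) + 64*(+1) = 0 (each basis 2-blade squares to minus the product of its generators' squares); cross terms between blades sharing an index anticommute and cancel. So B^2 = 0.
Answer: null-rotation, certificate B^2 = 0. The invariant at work: B^2 = 0 is unchanged by conjugation, hence its sign classifies the subgroup whatever basis B is written in.


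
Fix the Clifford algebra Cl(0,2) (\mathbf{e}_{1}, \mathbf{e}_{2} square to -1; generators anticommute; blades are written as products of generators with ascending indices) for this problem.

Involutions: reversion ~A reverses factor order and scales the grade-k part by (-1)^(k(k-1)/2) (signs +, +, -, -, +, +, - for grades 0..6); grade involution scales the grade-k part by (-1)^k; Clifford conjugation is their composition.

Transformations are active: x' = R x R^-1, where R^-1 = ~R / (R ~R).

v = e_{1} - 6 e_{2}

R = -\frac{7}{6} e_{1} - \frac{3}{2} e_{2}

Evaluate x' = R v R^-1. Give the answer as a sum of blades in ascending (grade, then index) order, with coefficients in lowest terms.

~R = -\frac{7}{6} e_{1} - \frac{3}{2} e_{2}, and R ~R = -\frac{65}{18}, so R^-1 = ~R / (-\frac{65}{18}).
R v = -\frac{47}{6} + \frac{17}{2} e_{1} e_{2}
Answer: -\frac{394}{65} e_{1} - \frac{33}{65} e_{2}


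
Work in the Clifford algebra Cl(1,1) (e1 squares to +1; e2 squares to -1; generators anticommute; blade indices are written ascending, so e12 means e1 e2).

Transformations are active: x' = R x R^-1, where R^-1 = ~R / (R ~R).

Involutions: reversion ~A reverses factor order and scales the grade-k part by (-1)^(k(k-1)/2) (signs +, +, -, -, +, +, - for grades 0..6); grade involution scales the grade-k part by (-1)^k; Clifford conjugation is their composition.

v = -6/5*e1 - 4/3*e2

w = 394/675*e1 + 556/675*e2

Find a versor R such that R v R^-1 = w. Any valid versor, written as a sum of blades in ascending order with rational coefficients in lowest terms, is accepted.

Take R = v + w = -416/675*e1 - 344/675*e2. Because q(v) = q(w) = -76/225, conjugation by R sends v exactly to w.
Answer: -416/675*e1 - 344/675*e2


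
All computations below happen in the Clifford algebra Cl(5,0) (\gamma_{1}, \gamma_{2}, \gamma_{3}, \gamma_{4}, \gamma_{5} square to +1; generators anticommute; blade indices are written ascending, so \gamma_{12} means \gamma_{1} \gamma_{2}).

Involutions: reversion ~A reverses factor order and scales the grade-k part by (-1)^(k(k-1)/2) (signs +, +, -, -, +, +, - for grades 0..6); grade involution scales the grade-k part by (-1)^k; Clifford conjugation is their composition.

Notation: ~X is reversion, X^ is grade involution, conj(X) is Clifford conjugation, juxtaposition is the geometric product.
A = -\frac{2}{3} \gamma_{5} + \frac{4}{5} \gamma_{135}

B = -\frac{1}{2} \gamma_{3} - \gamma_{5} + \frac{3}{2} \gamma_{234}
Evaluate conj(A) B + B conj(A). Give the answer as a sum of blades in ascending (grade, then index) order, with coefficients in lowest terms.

first term: -\frac{2}{3} - \frac{4}{5} \gamma_{13} + \frac{2}{5} \gamma_{15} + \frac{1}{3} \gamma_{35} + \frac{6}{5} \gamma_{1245} - \gamma_{2345}
second term: -\frac{2}{3} - \frac{4}{5} \gamma_{13} + \frac{2}{5} \gamma_{15} - \frac{1}{3} \gamma_{35} + \frac{6}{5} \gamma_{1245} + \gamma_{2345}
Answer: -\frac{4}{3} - \frac{8}{5} \gamma_{13} + \frac{4}{5} \gamma_{15} + \frac{12}{5} \gamma_{1245}


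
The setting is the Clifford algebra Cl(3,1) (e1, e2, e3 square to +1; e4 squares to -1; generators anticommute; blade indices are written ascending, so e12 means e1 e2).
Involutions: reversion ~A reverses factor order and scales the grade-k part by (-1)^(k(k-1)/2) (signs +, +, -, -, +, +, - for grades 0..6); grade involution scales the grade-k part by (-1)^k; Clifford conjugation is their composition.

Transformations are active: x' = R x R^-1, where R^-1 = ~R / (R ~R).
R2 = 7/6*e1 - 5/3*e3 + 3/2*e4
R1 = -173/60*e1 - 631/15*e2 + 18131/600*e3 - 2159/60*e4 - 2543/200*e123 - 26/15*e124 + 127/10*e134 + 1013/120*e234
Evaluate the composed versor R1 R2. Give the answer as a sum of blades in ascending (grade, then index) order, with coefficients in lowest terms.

Distribute over the terms of R2 (each basis-blade product reordered to ascending indices, repeated generators contracted through their squares):
R1 (7/6*e1) = -1211/360 + 4417/90*e12 - 126917/3600*e13 + 15113/360*e14 - 17801/1200*e23 - 91/45*e24 + 889/60*e34 - 7091/720*e1234
R1 (-5/3*e3) = -18131/360 + 2543/120*e12 + 173/36*e13 + 127/6*e14 + 631/9*e23 + 1013/72*e24 - 2159/36*e34 - 26/9*e1234
R1 (3/2*e4) = 2159/40 + 13/5*e12 - 381/20*e13 - 173/40*e14 - 1013/80*e23 - 631/10*e24 + 18131/400*e34 - 7629/400*e1234
Summing the partial products and collecting blades:
Answer: 89/360 + 26233/360*e12 - 59399/1200*e13 + 2647/45*e14 + 38353/900*e23 - 18379/360*e24 + 619/3600*e34 - 3181/100*e1234


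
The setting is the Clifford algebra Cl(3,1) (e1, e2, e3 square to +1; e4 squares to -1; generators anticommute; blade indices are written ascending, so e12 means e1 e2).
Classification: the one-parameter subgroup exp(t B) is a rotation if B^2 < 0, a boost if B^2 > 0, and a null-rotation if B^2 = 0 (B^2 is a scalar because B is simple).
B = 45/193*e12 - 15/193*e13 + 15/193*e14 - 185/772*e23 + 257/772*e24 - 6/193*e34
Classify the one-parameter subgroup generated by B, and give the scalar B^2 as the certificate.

B^2 term by term: the squares give (45/193)^2*(e12)^2 + (-15/193)^2*(e13)^2 + (15/193)^2*(e14)^2 + (-185/772)^2*(e23)^2 + (257/772)^2*(e24)^2 + (-6/193)^2*(e34)^2 = 2025/37249*(-1) + 225/37249*(-1) + 225/37249*(+1) + 34225/595984*(-1) + 66049/595984*(+1) + 36/37249*(+1) = 0 (each basis 2-blade squares to minus the product of its generators' squares); cross terms between blades sharing an index anticommute and cancel; the commuting (index-disjoint) pairs give grade-4 terms 2*c*c'*(blade product), which cancel blade by blade — e1234: -540/37249 + 3855/74498 - 2775/74498 = 0 — confirming B is simple. So B^2 = 0.
Answer: null-rotation, certificate B^2 = 0. One invariant decides it: the square 0 survives every conjugation, and its sign is exactly the classification.
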